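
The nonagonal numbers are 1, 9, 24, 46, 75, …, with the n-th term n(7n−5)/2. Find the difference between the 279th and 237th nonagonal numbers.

279·(7·279 − 5)/2 = 271746 and 237·(7·237 − 5)/2 = 195999.
Difference: 271746 − 195999 = 75747.

75747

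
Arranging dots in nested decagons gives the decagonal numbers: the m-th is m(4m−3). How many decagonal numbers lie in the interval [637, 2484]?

The n-th decagonal number is n(4n−3).
Smallest index with value ≥ 637: n = 13 (giving 637).
Largest index with value ≤ 2484: n = 25 (giving 2425).
Indices 13 through 25: 13 terms.

13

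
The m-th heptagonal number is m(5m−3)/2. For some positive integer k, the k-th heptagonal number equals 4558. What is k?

43

Set n(5n−3)/2 = 4558, giving 5n² − 3n − 9116 = 0.
The discriminant is 9 + 40·4558 = 182329, and √182329 = 427.
So n = (3 + 427) / 10 = 430/10 = 43.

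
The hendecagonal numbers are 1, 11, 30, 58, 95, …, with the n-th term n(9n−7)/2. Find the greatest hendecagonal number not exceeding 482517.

Solve n(9n−7)/2 ≤ 482517 for integer n.
n = 327 gives 480036 ≤ 482517, while n = 328 gives 482980 > 482517; so the answer is 480036.

480036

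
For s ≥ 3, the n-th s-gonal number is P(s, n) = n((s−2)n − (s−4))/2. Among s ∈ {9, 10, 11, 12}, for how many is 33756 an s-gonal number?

s = 9: P(9, 98) = 33369 and P(9, 99) = 34056; 33756 is not s-gonal.
s = 10: P(10, 92) = 33580 and P(10, 93) = 34317; 33756 is not s-gonal.
s = 11: P(11, 87) = 33756. ✓
s = 12: P(12, 82) = 33292 and P(12, 83) = 34113; 33756 is not s-gonal.
Hits: s ∈ {11} → 1.

1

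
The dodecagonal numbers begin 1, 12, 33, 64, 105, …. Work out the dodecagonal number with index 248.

The 248th dodecagonal number is n(5n−4) with n = 248.
248·(5·248 − 4) = 248·1236 = 306528.

306528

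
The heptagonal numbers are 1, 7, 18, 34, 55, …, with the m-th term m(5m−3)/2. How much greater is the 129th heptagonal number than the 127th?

1277

129·(5·129 − 3)/2 = 41409 and 127·(5·127 − 3)/2 = 40132.
Difference: 41409 − 40132 = 1277.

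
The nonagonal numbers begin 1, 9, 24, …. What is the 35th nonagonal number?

The 35th nonagonal number is n(7n−5)/2 with n = 35.
35·(7·35 − 5)/2 = 35·240/2 = 35·120 = 4200.

4200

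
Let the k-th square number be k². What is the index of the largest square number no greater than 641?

25

Solve n² ≤ 641 for integer n.
n = 25 gives 625 ≤ 641, while n = 26 gives 676 > 641; so the answer is index 25.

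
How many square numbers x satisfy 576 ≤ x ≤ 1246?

The n-th square number is n².
Smallest index with value ≥ 576: n = 24 (giving 576).
Largest index with value ≤ 1246: n = 35 (giving 1225).
Indices 24 through 35: 12 terms.

12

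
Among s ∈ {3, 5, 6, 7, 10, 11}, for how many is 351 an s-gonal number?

s = 3: P(3, 26) = 351. ✓
s = 5: P(5, 15) = 330 and P(5, 16) = 376; 351 is not s-gonal.
s = 6: P(6, 13) = 325 and P(6, 14) = 378; 351 is not s-gonal.
s = 7: P(7, 12) = 342 and P(7, 13) = 403; 351 is not s-gonal.
s = 10: P(10, 9) = 297 and P(10, 10) = 370; 351 is not s-gonal.
s = 11: P(11, 9) = 333 and P(11, 10) = 415; 351 is not s-gonal.
Hits: s ∈ {3} → 1.

1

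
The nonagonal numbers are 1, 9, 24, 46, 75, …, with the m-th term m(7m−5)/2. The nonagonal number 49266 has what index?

119

Set n(7n−5)/2 = 49266, giving 7n² − 5n − 98532 = 0.
The discriminant is 25 + 56·49266 = 2758921, and √2758921 = 1661.
So n = (5 + 1661) / 14 = 1666/14 = 119.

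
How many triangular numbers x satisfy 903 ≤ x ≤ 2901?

The n-th triangular number is n(n+1)/2.
Smallest index with value ≥ 903: n = 42 (giving 903).
Largest index with value ≤ 2901: n = 75 (giving 2850).
Indices 42 through 75: 34 terms.

34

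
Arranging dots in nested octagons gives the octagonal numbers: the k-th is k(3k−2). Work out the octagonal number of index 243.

176661

The 243rd octagonal number is n(3n−2) with n = 243.
243·(3·243 − 2) = 243·727 = 176661.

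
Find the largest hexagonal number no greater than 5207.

5151

Solve n(2n−1) ≤ 5207 for integer n.
n = 51 gives 5151 ≤ 5207, while n = 52 gives 5356 > 5207; so the answer is 5151.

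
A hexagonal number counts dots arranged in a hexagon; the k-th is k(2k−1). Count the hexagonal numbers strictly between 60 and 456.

The n-th hexagonal number is n(2n−1).
Smallest index with value > 60: n = 6 (giving 66).
Largest index with value < 456: n = 15 (giving 435).
Indices 6 through 15: 10 terms.

10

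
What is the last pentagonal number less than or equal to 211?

210

Solve n(3n−1)/2 ≤ 211 for integer n.
n = 12 gives 210 ≤ 211, while n = 13 gives 247 > 211; so the answer is 210.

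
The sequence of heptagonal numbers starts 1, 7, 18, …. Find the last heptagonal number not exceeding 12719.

Solve n(5n−3)/2 ≤ 12719 for integer n.
n = 71 gives 12496 ≤ 12719, while n = 72 gives 12852 > 12719; so the answer is 12496.

12496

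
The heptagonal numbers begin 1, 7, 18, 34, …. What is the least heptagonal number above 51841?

52345

Solve n(5n−3)/2 > 51841 for integer n.
The largest n with value ≤ 51841 is 144 (since 51624 ≤ 51841 < 52345), so the first above is n = 145, value 52345.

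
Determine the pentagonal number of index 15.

330

15·(3·15 − 1)/2 = 15·44/2 = 15·22 = 330.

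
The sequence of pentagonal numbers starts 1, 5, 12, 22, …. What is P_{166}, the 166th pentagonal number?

41251

The 166th pentagonal number is n(3n−1)/2 with n = 166.
166·(3·166 − 1)/2 = 166·497/2 = 41251.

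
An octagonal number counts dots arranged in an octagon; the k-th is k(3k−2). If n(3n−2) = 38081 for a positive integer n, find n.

113

Set n(3n−2) = 38081, giving 3n² − 2n − 38081 = 0.
The discriminant is 4 + 12·38081 = 456976, and √456976 = 676.
So n = (2 + 676) / 6 = 678/6 = 113.
Check: 113·(3·113 − 2) = 38081. ✓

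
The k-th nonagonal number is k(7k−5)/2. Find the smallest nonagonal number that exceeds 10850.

Solve n(7n−5)/2 > 10850 for integer n.
The largest n with value ≤ 10850 is 56 (since 10836 ≤ 10850 < 11229), so the first above is n = 57, value 11229.

11229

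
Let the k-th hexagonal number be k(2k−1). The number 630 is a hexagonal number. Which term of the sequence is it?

18

Set n(2n−1) = 630, giving 2n² − n − 630 = 0.
The discriminant is 1 + 8·630 = 5041, and √5041 = 71.
So n = (1 + 71) / 4 = 72/4 = 18.
Check: 18·(2·18 − 1) = 630. ✓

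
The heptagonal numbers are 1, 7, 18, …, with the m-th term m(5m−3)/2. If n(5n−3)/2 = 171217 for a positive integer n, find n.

262

Set n(5n−3)/2 = 171217, giving 5n² − 3n − 342434 = 0.
The discriminant is 9 + 40·171217 = 6848689, and √6848689 = 2617.
So n = (3 + 2617) / 10 = 2620/10 = 262.
Check: 262·(5·262 − 3)/2 = 171217. ✓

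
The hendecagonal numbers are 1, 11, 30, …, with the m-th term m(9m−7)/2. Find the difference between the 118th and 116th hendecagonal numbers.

2099

118·(9·118 − 7)/2 = 62245 and 116·(9·116 − 7)/2 = 60146.
Difference: 62245 − 60146 = 2099.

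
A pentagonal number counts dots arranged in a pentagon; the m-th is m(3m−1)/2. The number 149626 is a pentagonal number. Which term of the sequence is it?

316

Set n(3n−1)/2 = 149626, giving 3n² − n − 299252 = 0.
So n = (1 + 1895) / 6 = 1896/6 = 316.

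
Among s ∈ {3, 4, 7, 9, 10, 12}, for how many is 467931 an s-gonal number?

1

s = 3: P(3, 966) = 467061 and P(3, 967) = 468028; 467931 is not s-gonal.
s = 4: P(4, 684) = 467856 and P(4, 685) = 469225; 467931 is not s-gonal.
s = 7: P(7, 432) = 465912 and P(7, 433) = 468073; 467931 is not s-gonal.
s = 9: P(9, 366) = 467931. ✓
s = 10: P(10, 342) = 466830 and P(10, 343) = 469567; 467931 is not s-gonal.
s = 12: P(12, 306) = 466956 and P(12, 307) = 470017; 467931 is not s-gonal.
Hits: s ∈ {9} → 1.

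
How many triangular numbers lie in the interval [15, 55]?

6

The n-th triangular number is n(n+1)/2.
Smallest index with value ≥ 15: n = 5 (giving 15).
Largest index with value ≤ 55: n = 10 (giving 55).
Indices 5 through 10: 6 terms.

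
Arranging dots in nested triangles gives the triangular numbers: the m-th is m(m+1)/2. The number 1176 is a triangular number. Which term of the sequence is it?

48

Set n(n+1)/2 = 1176, giving n² + n − 2352 = 0.
So n = (-1 + 97) / 2 = 96/2 = 48.
Check: 48·49/2 = 1176. ✓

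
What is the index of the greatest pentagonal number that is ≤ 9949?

81

Solve n(3n−1)/2 ≤ 9949 for integer n.
n = 81 gives 9801 ≤ 9949, while n = 82 gives 10045 > 9949; so the answer is index 81.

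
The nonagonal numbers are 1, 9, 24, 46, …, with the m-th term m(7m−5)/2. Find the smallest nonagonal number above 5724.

Solve n(7n−5)/2 > 5724 for integer n.
The largest n with value ≤ 5724 is 40 (since 5500 ≤ 5724 < 5781), so the first above is n = 41, value 5781.

5781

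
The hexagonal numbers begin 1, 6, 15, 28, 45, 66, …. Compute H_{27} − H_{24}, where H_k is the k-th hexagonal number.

303

27·(2·27 − 1) = 1431 and 24·(2·24 − 1) = 1128.
Difference: 1431 − 1128 = 303.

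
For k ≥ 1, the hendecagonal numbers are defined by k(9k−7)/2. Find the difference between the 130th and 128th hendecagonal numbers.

130·(9·130 − 7)/2 = 75595 and 128·(9·128 − 7)/2 = 73280.
Difference: 75595 − 73280 = 2315.

2315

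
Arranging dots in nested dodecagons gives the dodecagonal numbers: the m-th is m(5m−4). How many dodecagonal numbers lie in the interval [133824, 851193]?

The n-th dodecagonal number is n(5n−4).
Smallest index with value ≥ 133824: n = 164 (giving 133824).
Largest index with value ≤ 851193: n = 413 (giving 851193).
Indices 164 through 413: 250 terms.

250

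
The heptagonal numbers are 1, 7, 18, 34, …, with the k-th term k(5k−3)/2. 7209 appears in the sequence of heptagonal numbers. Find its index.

54

Set n(5n−3)/2 = 7209, giving 5n² − 3n − 14418 = 0.
The discriminant is 9 + 40·7209 = 288369, and √288369 = 537.
So n = (3 + 537) / 10 = 540/10 = 54.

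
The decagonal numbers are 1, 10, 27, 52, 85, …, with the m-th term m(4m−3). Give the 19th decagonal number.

1387

19·(4·19 − 3) = 19·73 = 1387.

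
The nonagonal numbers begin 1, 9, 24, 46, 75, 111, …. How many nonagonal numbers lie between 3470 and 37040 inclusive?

72

The n-th nonagonal number is n(7n−5)/2.
Smallest index with value ≥ 3470: n = 32 (giving 3504).
Largest index with value ≤ 37040: n = 103 (giving 36874).
Indices 32 through 103: 72 terms.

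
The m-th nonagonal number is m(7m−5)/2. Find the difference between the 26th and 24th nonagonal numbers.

26·(7·26 − 5)/2 = 2301 and 24·(7·24 − 5)/2 = 1956.
Difference: 2301 − 1956 = 345.

345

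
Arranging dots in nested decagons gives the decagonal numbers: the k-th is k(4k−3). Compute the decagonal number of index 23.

The 23rd decagonal number is n(4n−3) with n = 23.
23·(4·23 − 3) = 23·89 = 2047.

2047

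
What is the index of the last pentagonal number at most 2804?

Solve n(3n−1)/2 ≤ 2804 for integer n.
n = 43 gives 2752 ≤ 2804, while n = 44 gives 2882 > 2804; so the answer is index 43.

43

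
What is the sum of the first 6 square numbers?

Σ_{i=1}^{6} i² = 6·7·13/6 = 91.

91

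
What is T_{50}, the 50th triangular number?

50·51/2 = 2550/2 = 1275.

1275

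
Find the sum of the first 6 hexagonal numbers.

Σ i(2i−1) = 2Σi² − Σi over i = 1..6.
Σi = 21 and Σi² = 91.
2·91 − 1·21 = 161.

161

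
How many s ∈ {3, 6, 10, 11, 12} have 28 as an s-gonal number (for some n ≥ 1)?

2

s = 3: P(3, 7) = 28. ✓
s = 6: P(6, 4) = 28. ✓
s = 10: P(10, 3) = 27 and P(10, 4) = 52; 28 is not s-gonal.
s = 11: P(11, 2) = 11 and P(11, 3) = 30; 28 is not s-gonal.
s = 12: P(12, 2) = 12 and P(12, 3) = 33; 28 is not s-gonal.
Hits: s ∈ {3, 6} → 2.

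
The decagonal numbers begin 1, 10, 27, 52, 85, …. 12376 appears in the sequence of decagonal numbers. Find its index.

56

Set n(4n−3) = 12376, giving 4n² − 3n − 12376 = 0.
So n = (3 + 445) / 8 = 448/8 = 56.
Check: 56·(4·56 − 3) = 12376. ✓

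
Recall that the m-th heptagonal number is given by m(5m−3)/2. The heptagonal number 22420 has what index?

Set n(5n−3)/2 = 22420, giving 5n² − 3n − 44840 = 0.
The discriminant is 9 + 40·22420 = 896809, and √896809 = 947.
So n = (3 + 947) / 10 = 950/10 = 95.

95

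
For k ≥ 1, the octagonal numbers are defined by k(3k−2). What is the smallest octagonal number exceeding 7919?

8008

Solve n(3n−2) > 7919 for integer n.
The largest n with value ≤ 7919 is 51 (since 7701 ≤ 7919 < 8008), so the first above is n = 52, value 8008.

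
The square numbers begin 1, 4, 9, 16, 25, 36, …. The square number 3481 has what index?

59

We need n² = 3481, so n = √3481 = 59.
Check: 59² = 3481. ✓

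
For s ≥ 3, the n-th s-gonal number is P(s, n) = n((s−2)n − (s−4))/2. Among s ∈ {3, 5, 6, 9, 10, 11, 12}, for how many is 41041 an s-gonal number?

s = 3: P(3, 286) = 41041. ✓
s = 5: P(5, 165) = 40755 and P(5, 166) = 41251; 41041 is not s-gonal.
s = 6: P(6, 143) = 40755 and P(6, 144) = 41328; 41041 is not s-gonal.
s = 9: P(9, 108) = 40554 and P(9, 109) = 41311; 41041 is not s-gonal.
s = 10: P(10, 101) = 40501 and P(10, 102) = 41310; 41041 is not s-gonal.
s = 11: P(11, 95) = 40280 and P(11, 96) = 41136; 41041 is not s-gonal.
s = 12: P(12, 91) = 41041. ✓
Hits: s ∈ {3, 12} → 2.

2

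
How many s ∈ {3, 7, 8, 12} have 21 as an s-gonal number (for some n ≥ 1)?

s = 3: P(3, 6) = 21. ✓
s = 7: P(7, 3) = 18 and P(7, 4) = 34; 21 is not s-gonal.
s = 8: P(8, 3) = 21. ✓
s = 12: P(12, 2) = 12 and P(12, 3) = 33; 21 is not s-gonal.
Hits: s ∈ {3, 8} → 2.

2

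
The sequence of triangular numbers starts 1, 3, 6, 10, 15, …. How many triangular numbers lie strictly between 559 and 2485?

37

The n-th triangular number is n(n+1)/2.
Smallest index with value > 559: n = 33 (giving 561).
Largest index with value < 2485: n = 69 (giving 2415).
Indices 33 through 69: 37 terms.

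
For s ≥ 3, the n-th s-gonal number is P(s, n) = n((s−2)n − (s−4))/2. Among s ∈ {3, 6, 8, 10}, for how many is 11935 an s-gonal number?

s = 3: P(3, 154) = 11935. ✓
s = 6: P(6, 77) = 11781 and P(6, 78) = 12090; 11935 is not s-gonal.
s = 8: P(8, 63) = 11781 and P(8, 64) = 12160; 11935 is not s-gonal.
s = 10: P(10, 55) = 11935. ✓
Hits: s ∈ {3, 10} → 2.

2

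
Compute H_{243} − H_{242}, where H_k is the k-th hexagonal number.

Consecutive hexagonal numbers differ by 4n − 3: here 4·243 − 3 = 969.

969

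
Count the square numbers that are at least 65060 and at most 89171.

43

The n-th square number is n².
Smallest index with value ≥ 65060: n = 256 (giving 65536).
Largest index with value ≤ 89171: n = 298 (giving 88804).
Indices 256 through 298: 43 terms.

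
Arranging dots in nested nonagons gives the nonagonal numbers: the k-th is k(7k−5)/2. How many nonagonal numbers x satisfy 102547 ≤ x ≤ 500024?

The n-th nonagonal number is n(7n−5)/2.
Smallest index with value ≥ 102547: n = 172 (giving 103114).
Largest index with value ≤ 500024: n = 378 (giving 499149).
Indices 172 through 378: 207 terms.

207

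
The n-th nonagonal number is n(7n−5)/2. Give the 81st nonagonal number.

22761

81·(7·81 − 5)/2 = 81·562/2 = 81·281 = 22761.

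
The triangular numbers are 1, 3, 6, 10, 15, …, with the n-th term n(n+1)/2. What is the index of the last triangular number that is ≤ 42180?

Solve n(n+1)/2 ≤ 42180 for integer n.
n = 289 gives 41905 ≤ 42180, while n = 290 gives 42195 > 42180; so the answer is index 289.

289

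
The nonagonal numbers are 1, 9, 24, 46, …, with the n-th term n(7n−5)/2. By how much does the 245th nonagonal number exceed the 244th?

1709

Consecutive nonagonal numbers differ by 7n − 6: here 7·245 − 6 = 1709.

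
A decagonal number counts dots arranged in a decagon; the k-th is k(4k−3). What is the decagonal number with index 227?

The 227th decagonal number is n(4n−3) with n = 227.
227·(4·227 − 3) = 227·905 = 205435.

205435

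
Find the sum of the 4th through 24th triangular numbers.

Σ i(i+1)/2 = (Σi² + Σi) / 2 over i = 4..24.
Σi = 300 − 6 = 294 and Σi² = 4900 − 14 = 4886.
(1·4886 + 1·294) / 2 = 5180/2 = 2590.

2590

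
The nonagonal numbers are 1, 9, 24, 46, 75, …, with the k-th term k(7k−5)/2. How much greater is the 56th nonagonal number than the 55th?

386

Consecutive nonagonal numbers differ by 7n − 6: here 7·56 − 6 = 386.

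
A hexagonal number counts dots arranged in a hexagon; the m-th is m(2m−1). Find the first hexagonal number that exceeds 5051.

Solve n(2n−1) > 5051 for integer n.
The largest n with value ≤ 5051 is 50 (since 4950 ≤ 5051 < 5151), so the first above is n = 51, value 5151.

5151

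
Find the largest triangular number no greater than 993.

990

Solve n(n+1)/2 ≤ 993 for integer n.
n = 44 gives 990 ≤ 993, while n = 45 gives 1035 > 993; so the answer is 990.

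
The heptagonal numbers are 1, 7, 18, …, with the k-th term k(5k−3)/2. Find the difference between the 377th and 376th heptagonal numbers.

Consecutive heptagonal numbers differ by 5n − 4: here 5·377 − 4 = 1881.

1881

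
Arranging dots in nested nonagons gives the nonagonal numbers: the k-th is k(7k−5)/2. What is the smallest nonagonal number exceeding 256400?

258264

Solve n(7n−5)/2 > 256400 for integer n.
The largest n with value ≤ 256400 is 271 (since 256366 ≤ 256400 < 258264), so the first above is n = 272, value 258264.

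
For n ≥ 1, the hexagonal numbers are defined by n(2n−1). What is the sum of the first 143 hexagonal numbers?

1959672

Σ i(2i−1) = 2Σi² − Σi over i = 1..143.
Σi = 10296 and Σi² = 984984.
2·984984 − 1·10296 = 1959672.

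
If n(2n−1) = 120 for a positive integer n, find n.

8

Set n(2n−1) = 120, giving 2n² − n − 120 = 0.
The discriminant is 1 + 8·120 = 961, and √961 = 31.
So n = (1 + 31) / 4 = 32/4 = 8.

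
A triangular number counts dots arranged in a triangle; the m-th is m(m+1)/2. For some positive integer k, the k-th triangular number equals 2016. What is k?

63

Set n(n+1)/2 = 2016, giving n² + n − 4032 = 0.
The discriminant is 1 + 8·2016 = 16129, and √16129 = 127.
So n = (-1 + 127) / 2 = 126/2 = 63.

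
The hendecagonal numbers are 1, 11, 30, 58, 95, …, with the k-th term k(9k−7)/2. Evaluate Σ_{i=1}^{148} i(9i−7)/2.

Σ i(9i−7)/2 = (9Σi² − 7Σi) / 2 over i = 1..148.
Σi = 11026 and Σi² = 1091574.
(9·1091574 − 7·11026) / 2 = 9746984/2 = 4873492.

4873492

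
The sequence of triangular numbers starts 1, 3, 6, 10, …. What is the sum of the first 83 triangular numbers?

98770

Σ i(i+1)/2 = (Σi² + Σi) / 2 over i = 1..83.
Σi = 3486 and Σi² = 194054.
(1·194054 + 1·3486) / 2 = 197540/2 = 98770.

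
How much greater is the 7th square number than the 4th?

7² = 49 and 4² = 16.
Difference: 49 − 16 = 33.

33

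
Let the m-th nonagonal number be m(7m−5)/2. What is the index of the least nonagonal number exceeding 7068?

Solve n(7n−5)/2 > 7068 for integer n.
The largest n with value ≤ 7068 is 45 (since 6975 ≤ 7068 < 7291), so the first above is n = 46, value 7291.

46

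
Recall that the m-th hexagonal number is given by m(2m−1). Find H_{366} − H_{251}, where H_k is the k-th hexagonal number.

366·(2·366 − 1) = 267546 and 251·(2·251 − 1) = 125751.
Difference: 267546 − 125751 = 141795.

141795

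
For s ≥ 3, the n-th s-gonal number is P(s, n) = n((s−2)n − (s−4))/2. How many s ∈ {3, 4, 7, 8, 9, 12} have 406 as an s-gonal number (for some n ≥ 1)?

s = 3: P(3, 28) = 406. ✓
s = 4: P(4, 20) = 400 and P(4, 21) = 441; 406 is not s-gonal.
s = 7: P(7, 13) = 403 and P(7, 14) = 469; 406 is not s-gonal.
s = 8: P(8, 11) = 341 and P(8, 12) = 408; 406 is not s-gonal.
s = 9: P(9, 11) = 396 and P(9, 12) = 474; 406 is not s-gonal.
s = 12: P(12, 9) = 369 and P(12, 10) = 460; 406 is not s-gonal.
Hits: s ∈ {3} → 1.

1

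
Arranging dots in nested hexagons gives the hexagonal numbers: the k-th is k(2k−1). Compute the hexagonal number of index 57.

The 57th hexagonal number is n(2n−1) with n = 57.
57·(2·57 − 1) = 57·113 = 6441.

6441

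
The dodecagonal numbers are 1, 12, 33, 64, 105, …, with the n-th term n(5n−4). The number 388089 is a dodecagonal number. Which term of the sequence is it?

Set n(5n−4) = 388089, giving 5n² − 4n − 388089 = 0.
The discriminant is 16 + 20·388089 = 7761796, and √7761796 = 2786.
So n = (4 + 2786) / 10 = 2790/10 = 279.

279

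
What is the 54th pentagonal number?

The 54th pentagonal number is n(3n−1)/2 with n = 54.
54·(3·54 − 1)/2 = 54·161/2 = 4347.

4347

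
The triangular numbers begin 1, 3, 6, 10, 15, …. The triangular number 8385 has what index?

129

Set n(n+1)/2 = 8385, giving n² + n − 16770 = 0.
The discriminant is 1 + 8·8385 = 67081, and √67081 = 259.
So n = (-1 + 259) / 2 = 258/2 = 129.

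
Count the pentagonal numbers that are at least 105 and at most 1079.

The n-th pentagonal number is n(3n−1)/2.
Smallest index with value ≥ 105: n = 9 (giving 117).
Largest index with value ≤ 1079: n = 26 (giving 1001).
Indices 9 through 26: 18 terms.

18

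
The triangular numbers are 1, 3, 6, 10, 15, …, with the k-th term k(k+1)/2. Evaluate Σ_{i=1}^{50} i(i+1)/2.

22100

Σ i(i+1)/2 = (Σi² + Σi) / 2 over i = 1..50.
Σi = 1275 and Σi² = 42925.
(1·42925 + 1·1275) / 2 = 44200/2 = 22100.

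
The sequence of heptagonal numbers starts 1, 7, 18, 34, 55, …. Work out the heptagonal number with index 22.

22·(5·22 − 3)/2 = 22·107/2 = 1177.

1177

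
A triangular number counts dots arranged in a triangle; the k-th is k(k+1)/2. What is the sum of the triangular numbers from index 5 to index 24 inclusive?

2580

Σ i(i+1)/2 = (Σi² + Σi) / 2 over i = 5..24.
Σi = 300 − 10 = 290 and Σi² = 4900 − 30 = 4870.
(1·4870 + 1·290) / 2 = 5160/2 = 2580.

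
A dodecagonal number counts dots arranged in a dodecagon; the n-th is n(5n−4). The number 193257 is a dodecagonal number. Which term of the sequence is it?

197

Set n(5n−4) = 193257, giving 5n² − 4n − 193257 = 0.
The discriminant is 16 + 20·193257 = 3865156, and √3865156 = 1966.
So n = (4 + 1966) / 10 = 1970/10 = 197.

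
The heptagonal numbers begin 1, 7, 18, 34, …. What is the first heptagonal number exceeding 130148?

130759

Solve n(5n−3)/2 > 130148 for integer n.
The largest n with value ≤ 130148 is 228 (since 129618 ≤ 130148 < 130759), so the first above is n = 229, value 130759.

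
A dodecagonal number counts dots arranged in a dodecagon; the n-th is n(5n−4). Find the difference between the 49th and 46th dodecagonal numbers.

49·(5·49 − 4) = 11809 and 46·(5·46 − 4) = 10396.
Difference: 11809 − 10396 = 1413.

1413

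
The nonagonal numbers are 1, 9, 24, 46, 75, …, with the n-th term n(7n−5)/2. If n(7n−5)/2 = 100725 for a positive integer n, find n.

170

Set n(7n−5)/2 = 100725, giving 7n² − 5n − 201450 = 0.
The discriminant is 25 + 56·100725 = 5640625, and √5640625 = 2375.
So n = (5 + 2375) / 14 = 2380/14 = 170.
Check: 170·(7·170 − 5)/2 = 100725. ✓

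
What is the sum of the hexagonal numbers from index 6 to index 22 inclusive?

7242

Σ i(2i−1) = 2Σi² − Σi over i = 6..22.
Σi = 253 − 15 = 238 and Σi² = 3795 − 55 = 3740.
2·3740 − 1·238 = 7242.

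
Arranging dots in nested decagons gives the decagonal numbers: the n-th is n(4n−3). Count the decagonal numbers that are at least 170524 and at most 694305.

211

The n-th decagonal number is n(4n−3).
Smallest index with value ≥ 170524: n = 207 (giving 170775).
Largest index with value ≤ 694305: n = 417 (giving 694305).
Indices 207 through 417: 211 terms.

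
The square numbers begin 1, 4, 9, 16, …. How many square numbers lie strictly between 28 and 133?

The n-th square number is n².
Smallest index with value > 28: n = 6 (giving 36).
Largest index with value < 133: n = 11 (giving 121).
Indices 6 through 11: 6 terms.

6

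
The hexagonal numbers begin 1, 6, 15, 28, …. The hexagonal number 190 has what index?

Set n(2n−1) = 190, giving 2n² − n − 190 = 0.
The discriminant is 1 + 8·190 = 1521, and √1521 = 39.
So n = (1 + 39) / 4 = 40/4 = 10.

10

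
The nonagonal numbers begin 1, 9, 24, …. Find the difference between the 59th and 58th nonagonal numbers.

407

Consecutive nonagonal numbers differ by 7n − 6: here 7·59 − 6 = 407.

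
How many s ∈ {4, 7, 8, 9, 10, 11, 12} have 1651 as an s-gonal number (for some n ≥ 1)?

s = 4: P(4, 40) = 1600 and P(4, 41) = 1681; 1651 is not s-gonal.
s = 7: P(7, 26) = 1651. ✓
s = 8: P(8, 23) = 1541 and P(8, 24) = 1680; 1651 is not s-gonal.
s = 9: P(9, 22) = 1639 and P(9, 23) = 1794; 1651 is not s-gonal.
s = 10: P(10, 20) = 1540 and P(10, 21) = 1701; 1651 is not s-gonal.
s = 11: P(11, 19) = 1558 and P(11, 20) = 1730; 1651 is not s-gonal.
s = 12: P(12, 18) = 1548 and P(12, 19) = 1729; 1651 is not s-gonal.
Hits: s ∈ {7} → 1.

1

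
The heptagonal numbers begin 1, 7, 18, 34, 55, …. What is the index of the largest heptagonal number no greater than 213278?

292

Solve n(5n−3)/2 ≤ 213278 for integer n.
n = 292 gives 212722 ≤ 213278, while n = 293 gives 214183 > 213278; so the answer is index 292.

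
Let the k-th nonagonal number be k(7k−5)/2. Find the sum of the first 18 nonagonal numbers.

6954

Σ i(7i−5)/2 = (7Σi² − 5Σi) / 2 over i = 1..18.
Σi = 171 and Σi² = 2109.
(7·2109 − 5·171) / 2 = 13908/2 = 6954.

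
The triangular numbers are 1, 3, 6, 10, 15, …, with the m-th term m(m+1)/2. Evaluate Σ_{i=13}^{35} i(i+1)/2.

Σ i(i+1)/2 = (Σi² + Σi) / 2 over i = 13..35.
Σi = 630 − 78 = 552 and Σi² = 14910 − 650 = 14260.
(1·14260 + 1·552) / 2 = 14812/2 = 7406.

7406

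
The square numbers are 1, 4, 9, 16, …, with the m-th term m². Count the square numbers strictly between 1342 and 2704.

The n-th square number is n².
Smallest index with value > 1342: n = 37 (giving 1369).
Largest index with value < 2704: n = 51 (giving 2601).
Indices 37 through 51: 15 terms.

15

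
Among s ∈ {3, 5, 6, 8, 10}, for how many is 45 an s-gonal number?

s = 3: P(3, 9) = 45. ✓
s = 5: P(5, 5) = 35 and P(5, 6) = 51; 45 is not s-gonal.
s = 6: P(6, 5) = 45. ✓
s = 8: P(8, 4) = 40 and P(8, 5) = 65; 45 is not s-gonal.
s = 10: P(10, 3) = 27 and P(10, 4) = 52; 45 is not s-gonal.
Hits: s ∈ {3, 6} → 2.

2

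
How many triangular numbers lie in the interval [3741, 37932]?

The n-th triangular number is n(n+1)/2.
Smallest index with value ≥ 3741: n = 86 (giving 3741).
Largest index with value ≤ 37932: n = 274 (giving 37675).
Indices 86 through 274: 189 terms.

189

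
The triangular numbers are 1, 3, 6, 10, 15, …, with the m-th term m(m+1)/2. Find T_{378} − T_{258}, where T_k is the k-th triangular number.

378·379/2 = 71631 and 258·259/2 = 33411.
Difference: 71631 − 33411 = 38220.

38220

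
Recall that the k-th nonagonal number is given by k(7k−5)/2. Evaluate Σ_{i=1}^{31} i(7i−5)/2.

Σ i(7i−5)/2 = (7Σi² − 5Σi) / 2 over i = 1..31.
Σi = 496 and Σi² = 10416.
(7·10416 − 5·496) / 2 = 70432/2 = 35216.

35216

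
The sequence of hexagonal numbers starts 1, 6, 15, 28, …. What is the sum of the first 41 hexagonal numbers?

Σ i(2i−1) = 2Σi² − Σi over i = 1..41.
Σi = 861 and Σi² = 23821.
2·23821 − 1·861 = 46781.

46781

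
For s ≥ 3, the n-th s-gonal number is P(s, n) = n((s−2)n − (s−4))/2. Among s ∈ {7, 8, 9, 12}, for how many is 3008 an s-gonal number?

1

s = 7: P(7, 34) = 2839 and P(7, 35) = 3010; 3008 is not s-gonal.
s = 8: P(8, 32) = 3008. ✓
s = 9: P(9, 29) = 2871 and P(9, 30) = 3075; 3008 is not s-gonal.
s = 12: P(12, 24) = 2784 and P(12, 25) = 3025; 3008 is not s-gonal.
Hits: s ∈ {8} → 1.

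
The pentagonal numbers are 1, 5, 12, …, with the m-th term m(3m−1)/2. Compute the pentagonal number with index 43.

2752

The 43rd pentagonal number is n(3n−1)/2 with n = 43.
43·(3·43 − 1)/2 = 43·128/2 = 43·64 = 2752.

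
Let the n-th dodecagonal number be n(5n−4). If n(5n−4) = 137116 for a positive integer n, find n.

Set n(5n−4) = 137116, giving 5n² − 4n − 137116 = 0.
The discriminant is 16 + 20·137116 = 2742336, and √2742336 = 1656.
So n = (4 + 1656) / 10 = 1660/10 = 166.

166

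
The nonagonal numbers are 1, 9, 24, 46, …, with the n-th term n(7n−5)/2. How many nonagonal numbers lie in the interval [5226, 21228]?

40

The n-th nonagonal number is n(7n−5)/2.
Smallest index with value ≥ 5226: n = 39 (giving 5226).
Largest index with value ≤ 21228: n = 78 (giving 21099).
Indices 39 through 78: 40 terms.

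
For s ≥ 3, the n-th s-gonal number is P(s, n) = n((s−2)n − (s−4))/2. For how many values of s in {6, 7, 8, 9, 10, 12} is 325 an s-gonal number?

s = 6: P(6, 13) = 325. ✓
s = 7: P(7, 11) = 286 and P(7, 12) = 342; 325 is not s-gonal.
s = 8: P(8, 10) = 280 and P(8, 11) = 341; 325 is not s-gonal.
s = 9: P(9, 10) = 325. ✓
s = 10: P(10, 9) = 297 and P(10, 10) = 370; 325 is not s-gonal.
s = 12: P(12, 8) = 288 and P(12, 9) = 369; 325 is not s-gonal.
Hits: s ∈ {6, 9} → 2.

2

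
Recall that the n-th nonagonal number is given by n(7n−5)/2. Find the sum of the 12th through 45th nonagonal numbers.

105689

Σ i(7i−5)/2 = (7Σi² − 5Σi) / 2 over i = 12..45.
Σi = 1035 − 66 = 969 and Σi² = 31395 − 506 = 30889.
(7·30889 − 5·969) / 2 = 211378/2 = 105689.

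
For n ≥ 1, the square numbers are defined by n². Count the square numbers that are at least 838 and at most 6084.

The n-th square number is n².
Smallest index with value ≥ 838: n = 29 (giving 841).
Largest index with value ≤ 6084: n = 78 (giving 6084).
Indices 29 through 78: 50 terms.

50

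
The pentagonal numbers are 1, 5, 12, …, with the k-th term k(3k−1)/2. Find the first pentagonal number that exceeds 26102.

26467

Solve n(3n−1)/2 > 26102 for integer n.
The largest n with value ≤ 26102 is 132 (since 26070 ≤ 26102 < 26467), so the first above is n = 133, value 26467.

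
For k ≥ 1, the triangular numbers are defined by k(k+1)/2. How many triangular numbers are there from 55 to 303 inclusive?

The n-th triangular number is n(n+1)/2.
Smallest index with value ≥ 55: n = 10 (giving 55).
Largest index with value ≤ 303: n = 24 (giving 300).
Indices 10 through 24: 15 terms.

15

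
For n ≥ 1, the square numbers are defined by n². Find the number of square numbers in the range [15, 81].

6

The n-th square number is n².
Smallest index with value ≥ 15: n = 4 (giving 16).
Largest index with value ≤ 81: n = 9 (giving 81).
Indices 4 through 9: 6 terms.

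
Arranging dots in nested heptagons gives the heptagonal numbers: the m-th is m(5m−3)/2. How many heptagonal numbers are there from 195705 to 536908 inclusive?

The n-th heptagonal number is n(5n−3)/2.
Smallest index with value ≥ 195705: n = 281 (giving 196981).
Largest index with value ≤ 536908: n = 463 (giving 535228).
Indices 281 through 463: 183 terms.

183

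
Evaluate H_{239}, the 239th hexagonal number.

114003

The 239th hexagonal number is n(2n−1) with n = 239.
239·(2·239 − 1) = 239·477 = 114003.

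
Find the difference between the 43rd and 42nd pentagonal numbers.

127

Consecutive pentagonal numbers differ by 3n − 2: here 3·43 − 2 = 127.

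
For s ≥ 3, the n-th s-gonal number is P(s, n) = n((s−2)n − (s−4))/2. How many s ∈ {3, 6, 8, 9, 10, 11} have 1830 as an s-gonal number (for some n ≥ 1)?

1

s = 3: P(3, 60) = 1830. ✓
s = 6: P(6, 30) = 1770 and P(6, 31) = 1891; 1830 is not s-gonal.
s = 8: P(8, 25) = 1825 and P(8, 26) = 1976; 1830 is not s-gonal.
s = 9: P(9, 23) = 1794 and P(9, 24) = 1956; 1830 is not s-gonal.
s = 10: P(10, 21) = 1701 and P(10, 22) = 1870; 1830 is not s-gonal.
s = 11: P(11, 20) = 1730 and P(11, 21) = 1911; 1830 is not s-gonal.
Hits: s ∈ {3} → 1.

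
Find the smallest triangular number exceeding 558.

Solve n(n+1)/2 > 558 for integer n.
The largest n with value ≤ 558 is 32 (since 528 ≤ 558 < 561), so the first above is n = 33, value 561.

561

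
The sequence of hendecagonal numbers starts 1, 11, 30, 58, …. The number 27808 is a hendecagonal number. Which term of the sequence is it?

79

Set n(9n−7)/2 = 27808, giving 9n² − 7n − 55616 = 0.
The discriminant is 49 + 72·27808 = 2002225, and √2002225 = 1415.
So n = (7 + 1415) / 18 = 1422/18 = 79.
Check: 79·(9·79 − 7)/2 = 27808. ✓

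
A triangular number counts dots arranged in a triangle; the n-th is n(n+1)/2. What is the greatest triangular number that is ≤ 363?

351

Solve n(n+1)/2 ≤ 363 for integer n.
n = 26 gives 351 ≤ 363, while n = 27 gives 378 > 363; so the answer is 351.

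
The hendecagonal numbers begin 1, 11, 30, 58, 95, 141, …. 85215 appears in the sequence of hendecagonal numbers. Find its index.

138

Set n(9n−7)/2 = 85215, giving 9n² − 7n − 170430 = 0.
The discriminant is 49 + 72·85215 = 6135529, and √6135529 = 2477.
So n = (7 + 2477) / 18 = 2484/18 = 138.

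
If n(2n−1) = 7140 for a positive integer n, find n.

60

Set n(2n−1) = 7140, giving 2n² − n − 7140 = 0.
So n = (1 + 239) / 4 = 240/4 = 60.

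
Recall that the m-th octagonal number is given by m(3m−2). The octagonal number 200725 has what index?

Set n(3n−2) = 200725, giving 3n² − 2n − 200725 = 0.
So n = (2 + 1552) / 6 = 1554/6 = 259.

259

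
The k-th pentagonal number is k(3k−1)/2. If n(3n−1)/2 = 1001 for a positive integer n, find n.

26

Set n(3n−1)/2 = 1001, giving 3n² − n − 2002 = 0.
The discriminant is 1 + 24·1001 = 24025, and √24025 = 155.
So n = (1 + 155) / 6 = 156/6 = 26.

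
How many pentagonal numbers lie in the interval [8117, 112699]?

201

The n-th pentagonal number is n(3n−1)/2.
Smallest index with value ≥ 8117: n = 74 (giving 8177).
Largest index with value ≤ 112699: n = 274 (giving 112477).
Indices 74 through 274: 201 terms.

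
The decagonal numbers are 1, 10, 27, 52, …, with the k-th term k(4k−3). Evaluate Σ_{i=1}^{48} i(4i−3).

148568

Σ i(4i−3) = 4Σi² − 3Σi over i = 1..48.
Σi = 1176 and Σi² = 38024.
4·38024 − 3·1176 = 148568.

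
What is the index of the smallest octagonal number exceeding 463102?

Solve n(3n−2) > 463102 for integer n.
The largest n with value ≤ 463102 is 393 (since 462561 ≤ 463102 < 464920), so the first above is n = 394, value 464920.

394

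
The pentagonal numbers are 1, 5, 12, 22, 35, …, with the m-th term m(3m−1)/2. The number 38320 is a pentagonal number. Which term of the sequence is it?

160

Set n(3n−1)/2 = 38320, giving 3n² − n − 76640 = 0.
The discriminant is 1 + 24·38320 = 919681, and √919681 = 959.
So n = (1 + 959) / 6 = 960/6 = 160.
Check: 160·(3·160 − 1)/2 = 38320. ✓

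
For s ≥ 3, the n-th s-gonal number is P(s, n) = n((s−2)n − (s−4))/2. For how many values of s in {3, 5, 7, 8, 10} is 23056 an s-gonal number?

1

s = 3: P(3, 214) = 23005 and P(3, 215) = 23220; 23056 is not s-gonal.
s = 5: P(5, 124) = 23002 and P(5, 125) = 23375; 23056 is not s-gonal.
s = 7: P(7, 96) = 22896 and P(7, 97) = 23377; 23056 is not s-gonal.
s = 8: P(8, 88) = 23056. ✓
s = 10: P(10, 76) = 22876 and P(10, 77) = 23485; 23056 is not s-gonal.
Hits: s ∈ {8} → 1.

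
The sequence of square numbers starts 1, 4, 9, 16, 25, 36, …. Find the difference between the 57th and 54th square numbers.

57² = 3249 and 54² = 2916.
Difference: 3249 − 2916 = 333.

333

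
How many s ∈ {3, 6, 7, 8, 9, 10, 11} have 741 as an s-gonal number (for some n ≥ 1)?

s = 3: P(3, 38) = 741. ✓
s = 6: P(6, 19) = 703 and P(6, 20) = 780; 741 is not s-gonal.
s = 7: P(7, 17) = 697 and P(7, 18) = 783; 741 is not s-gonal.
s = 8: P(8, 16) = 736 and P(8, 17) = 833; 741 is not s-gonal.
s = 9: P(9, 14) = 651 and P(9, 15) = 750; 741 is not s-gonal.
s = 10: P(10, 13) = 637 and P(10, 14) = 742; 741 is not s-gonal.
s = 11: P(11, 13) = 715 and P(11, 14) = 833; 741 is not s-gonal.
Hits: s ∈ {3} → 1.

1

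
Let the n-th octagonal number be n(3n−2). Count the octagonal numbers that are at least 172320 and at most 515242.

175

The n-th octagonal number is n(3n−2).
Smallest index with value ≥ 172320: n = 240 (giving 172320).
Largest index with value ≤ 515242: n = 414 (giving 513360).
Indices 240 through 414: 175 terms.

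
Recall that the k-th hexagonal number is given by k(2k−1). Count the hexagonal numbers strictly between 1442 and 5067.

The n-th hexagonal number is n(2n−1).
Smallest index with value > 1442: n = 28 (giving 1540).
Largest index with value < 5067: n = 50 (giving 4950).
Indices 28 through 50: 23 terms.

23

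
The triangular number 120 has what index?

15

Set n(n+1)/2 = 120, giving n² + n − 240 = 0.
The discriminant is 1 + 8·120 = 961, and √961 = 31.
So n = (-1 + 31) / 2 = 30/2 = 15.
Check: 15·16/2 = 120. ✓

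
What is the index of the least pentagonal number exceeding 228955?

Solve n(3n−1)/2 > 228955 for integer n.
The largest n with value ≤ 228955 is 390 (since 227955 ≤ 228955 < 229126), so the first above is n = 391, value 229126.

391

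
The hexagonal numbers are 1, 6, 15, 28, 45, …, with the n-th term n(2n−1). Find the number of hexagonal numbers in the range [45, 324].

The n-th hexagonal number is n(2n−1).
Smallest index with value ≥ 45: n = 5 (giving 45).
Largest index with value ≤ 324: n = 12 (giving 276).
Indices 5 through 12: 8 terms.

8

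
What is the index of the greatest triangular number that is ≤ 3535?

Solve n(n+1)/2 ≤ 3535 for integer n.
n = 83 gives 3486 ≤ 3535, while n = 84 gives 3570 > 3535; so the answer is index 83.

83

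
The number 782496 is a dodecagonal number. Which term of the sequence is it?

Set n(5n−4) = 782496, giving 5n² − 4n − 782496 = 0.
The discriminant is 16 + 20·782496 = 15649936, and √15649936 = 3956.
So n = (4 + 3956) / 10 = 3960/10 = 396.
Check: 396·(5·396 − 4) = 782496. ✓

396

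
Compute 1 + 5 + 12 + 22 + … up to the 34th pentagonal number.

20230

Σ i(3i−1)/2 = (3Σi² − Σi) / 2 over i = 1..34.
Σi = 595 and Σi² = 13685.
(3·13685 − 1·595) / 2 = 40460/2 = 20230.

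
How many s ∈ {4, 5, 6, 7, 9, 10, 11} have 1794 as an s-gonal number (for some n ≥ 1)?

1

s = 4: P(4, 42) = 1764 and P(4, 43) = 1849; 1794 is not s-gonal.
s = 5: P(5, 34) = 1717 and P(5, 35) = 1820; 1794 is not s-gonal.
s = 6: P(6, 30) = 1770 and P(6, 31) = 1891; 1794 is not s-gonal.
s = 7: P(7, 27) = 1782 and P(7, 28) = 1918; 1794 is not s-gonal.
s = 9: P(9, 23) = 1794. ✓
s = 10: P(10, 21) = 1701 and P(10, 22) = 1870; 1794 is not s-gonal.
s = 11: P(11, 20) = 1730 and P(11, 21) = 1911; 1794 is not s-gonal.
Hits: s ∈ {9} → 1.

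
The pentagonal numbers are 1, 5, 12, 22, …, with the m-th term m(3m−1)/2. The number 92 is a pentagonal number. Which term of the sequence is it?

8

Set n(3n−1)/2 = 92, giving 3n² − n − 184 = 0.
So n = (1 + 47) / 6 = 48/6 = 8.
Check: 8·(3·8 − 1)/2 = 92. ✓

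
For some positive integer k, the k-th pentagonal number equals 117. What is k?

Set n(3n−1)/2 = 117, giving 3n² − n − 234 = 0.
The discriminant is 1 + 24·117 = 2809, and √2809 = 53.
So n = (1 + 53) / 6 = 54/6 = 9.
Check: 9·(3·9 − 1)/2 = 117. ✓

9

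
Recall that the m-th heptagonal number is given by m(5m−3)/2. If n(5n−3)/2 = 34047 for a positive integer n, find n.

Set n(5n−3)/2 = 34047, giving 5n² − 3n − 68094 = 0.
The discriminant is 9 + 40·34047 = 1361889, and √1361889 = 1167.
So n = (3 + 1167) / 10 = 1170/10 = 117.
Check: 117·(5·117 − 3)/2 = 34047. ✓

117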